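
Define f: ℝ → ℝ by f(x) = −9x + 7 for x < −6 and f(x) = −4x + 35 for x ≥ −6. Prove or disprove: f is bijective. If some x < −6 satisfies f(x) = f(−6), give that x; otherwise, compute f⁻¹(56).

Both pieces are strictly decreasing (slopes −9 and −4), so each is injective on its own interval.
The left piece maps (−∞, −6) onto (61, ∞); the right piece maps [−6, ∞) onto (−∞, 59].
The images leave a gap (61 has no preimage), so f is not surjective, hence not bijective.
Because the two images are disjoint, no x < −6 has f(x) = f(−6), so we compute f⁻¹(56): 56 lies in (−∞, 59], so solve −4x + 35 = 56: x = (56 − 35)/(−4) = −21/4.

-21/4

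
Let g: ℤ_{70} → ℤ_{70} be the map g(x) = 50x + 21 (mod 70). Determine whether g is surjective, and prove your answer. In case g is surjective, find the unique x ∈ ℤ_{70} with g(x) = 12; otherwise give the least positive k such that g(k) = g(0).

Recall: surjectivity means every element of the codomain has a preimage under g.
Since gcd(50, 70) = 10, we have 50x ≡ 0 (mod 10) for all x, so g(x) ≡ 1 (mod 10).
But 0 ≢ 1 (mod 10), so 0 ∈ ℤ_{70} has no preimage. Hence g is not surjective.
Since g is not surjective, we find the least positive k with g(k) = g(0): this means 50k ≡ 0 (mod 70), i.e. 70 ∣ 50k. Since gcd(50, 70) = 10, dividing through by 10 this holds exactly when 7 ∣ 5k, and as gcd(5, 7) = 1, exactly when 7 ∣ k.
The smallest positive such k is 7.

7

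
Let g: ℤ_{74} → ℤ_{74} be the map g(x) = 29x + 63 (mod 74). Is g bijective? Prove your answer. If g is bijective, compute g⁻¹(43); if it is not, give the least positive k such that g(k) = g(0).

If g(u) = g(v), then 29u ≡ 29v (mod 74). Because gcd(29, 74) = 1, we may cancel 29 to get u ≡ v (mod 74).
We now compute 29⁻¹ mod 74 explicitly. Euclid's algorithm: 74 = 2·29 + 16, 29 = 1·16 + 13, 16 = 1·13 + 3, 13 = 4·3 + 1; back-substituting gives 1 = 23·29 − 9·74, so 29⁻¹ ≡ 23 (mod 74).
Then y ↦ 23(y − 63) is a two-sided inverse to g, so every y ∈ ℤ_{74} has a preimage.
Hence g is bijective.
Since g is bijective, we find g⁻¹(43): we need 29x ≡ 43 − 63 ≡ 54 (mod 74). Using 29⁻¹ = 23: x ≡ 23·54 = 1242 = 16·74 + 58, so x = 58.
Check: g(58) = 29·58 + 63 = 1745 = 23·74 + 43 ≡ 43 (mod 74).

58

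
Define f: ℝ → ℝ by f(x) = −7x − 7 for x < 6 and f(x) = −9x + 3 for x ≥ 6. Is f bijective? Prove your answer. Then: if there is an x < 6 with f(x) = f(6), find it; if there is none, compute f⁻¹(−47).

40/7

Both pieces are strictly decreasing (slopes −7 and −9), so each is injective on its own interval.
The left piece maps (−∞, 6) onto (−49, ∞); the right piece maps [6, ∞) onto (−∞, −51].
The images leave a gap (−49 has no preimage), so f is not surjective, hence not bijective.
Because the two images are disjoint, no x < 6 has f(x) = f(6), so we compute f⁻¹(−47): −47 lies in (−49, ∞), so solve −7x − 7 = −47: x = (−47 + 7)/(−7) = 40/7.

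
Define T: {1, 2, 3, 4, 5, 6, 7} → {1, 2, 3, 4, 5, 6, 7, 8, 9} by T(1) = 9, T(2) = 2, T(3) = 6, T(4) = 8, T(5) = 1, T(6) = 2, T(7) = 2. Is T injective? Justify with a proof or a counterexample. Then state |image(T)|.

5

T(2) = 2 = T(6) with 2 ≠ 6, so T is not injective.
The image of T is {1, 2, 6, 8, 9}, which has 5 elements.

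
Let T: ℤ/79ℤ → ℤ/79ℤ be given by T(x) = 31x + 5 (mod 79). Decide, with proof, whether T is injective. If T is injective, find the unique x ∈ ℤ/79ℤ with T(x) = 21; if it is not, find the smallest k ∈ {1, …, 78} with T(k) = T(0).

Recall: T is injective if T(s) = T(t) implies s = t.
If T(s) = T(t), then 31s ≡ 31t (mod 79). Because gcd(31, 79) = 1, we may cancel 31 to get s ≡ t (mod 79).
Hence T is injective.
We now compute 31⁻¹ mod 79 explicitly. Euclid's algorithm: 79 = 2·31 + 17, 31 = 1·17 + 14, 17 = 1·14 + 3, 14 = 4·3 + 2, 3 = 1·2 + 1; back-substituting gives 1 = 51·31 − 20·79, so 31⁻¹ ≡ 51 (mod 79).
Since T is injective, we find T⁻¹(21): we need 31x ≡ 21 − 5 ≡ 16 (mod 79). Using 31⁻¹ = 51: x ≡ 51·16 = 816 = 10·79 + 26, so x = 26.
Check: T(26) = 31·26 + 5 = 811 = 10·79 + 21 ≡ 21 (mod 79).

26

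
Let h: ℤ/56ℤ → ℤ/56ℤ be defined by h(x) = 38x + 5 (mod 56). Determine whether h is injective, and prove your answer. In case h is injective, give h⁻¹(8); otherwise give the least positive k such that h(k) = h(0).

We have gcd(38, 56) = 2 > 1. Taking a = 0 and b = 28: h(0) = 5 and h(28) = 38·28 + 5 = 1069 ≡ 5 (mod 56).
So h(0) = h(28) while 0 ≠ 28, thus h is not injective.
Since h is not injective, we find the least positive k with h(k) = h(0): this means 38k ≡ 0 (mod 56), i.e. 56 ∣ 38k. Since gcd(38, 56) = 2, dividing through by 2 this holds exactly when 28 ∣ 19k, and as gcd(19, 28) = 1, exactly when 28 ∣ k.
The smallest positive such k is 28.

28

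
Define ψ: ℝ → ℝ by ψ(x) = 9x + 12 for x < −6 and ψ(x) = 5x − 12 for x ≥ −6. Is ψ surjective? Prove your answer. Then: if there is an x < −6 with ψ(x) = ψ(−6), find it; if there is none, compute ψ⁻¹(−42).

Both pieces are strictly increasing (slopes 9 and 5), so each is injective on its own interval.
The left piece maps (−∞, −6) onto (−∞, −42); the right piece maps [−6, ∞) onto [−42, ∞).
These images together cover ℝ, so ψ is surjective.
Because the two images are disjoint, no x < −6 has ψ(x) = ψ(−6), so we compute ψ⁻¹(−42): −42 lies in [−42, ∞), so solve 5x − 12 = −42: x = (−42 + 12)/5 = −6.

-6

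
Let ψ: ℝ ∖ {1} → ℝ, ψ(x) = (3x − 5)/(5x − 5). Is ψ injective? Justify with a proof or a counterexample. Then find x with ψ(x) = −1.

Suppose ψ(u) = ψ(v). Cross-multiplying: (3u − 5)(5v − 5) = (3v − 5)(5u − 5).
Expanding both sides and cancelling the symmetric terms leaves 10·(u − v) = 0. Since 10 ≠ 0, u = v. Hence ψ is injective.
Solving ψ(x) = −1: cross-multiplying gives 3x − 5 = −1(5x − 5), which rearranges to 8x = 10, so x = 5/4.

5/4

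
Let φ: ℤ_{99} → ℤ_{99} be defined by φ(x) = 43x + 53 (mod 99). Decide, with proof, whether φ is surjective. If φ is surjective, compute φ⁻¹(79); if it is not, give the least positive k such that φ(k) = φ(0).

95

Since gcd(43, 99) = 1, 43 is invertible modulo 99. Euclid's algorithm: 99 = 2·43 + 13, 43 = 3·13 + 4, 13 = 3·4 + 1; back-substituting gives 1 = 76·43 − 33·99, so 43⁻¹ ≡ 76 (mod 99).
For any y ∈ ℤ_{99}, x = 76(y − 53) mod 99 satisfies φ(x) = 43·76(y − 53) + 53 ≡ y (since 43·76 ≡ 1 mod 99). So every y has a preimage.
Thus φ is surjective.
Since φ is surjective, we find φ⁻¹(79): we need 43x ≡ 79 − 53 ≡ 26 (mod 99). Using 43⁻¹ = 76: x ≡ 76·26 = 1976 = 19·99 + 95, so x = 95.
Check: φ(95) = 43·95 + 53 = 4138 = 41·99 + 79 ≡ 79 (mod 99).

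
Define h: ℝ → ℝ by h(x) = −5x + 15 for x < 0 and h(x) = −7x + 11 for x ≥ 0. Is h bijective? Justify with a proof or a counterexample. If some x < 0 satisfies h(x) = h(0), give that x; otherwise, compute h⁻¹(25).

-2

Both pieces are strictly decreasing (slopes −5 and −7), so each is injective on its own interval.
The left piece maps (−∞, 0) onto (15, ∞); the right piece maps [0, ∞) onto (−∞, 11].
The images leave a gap (15 has no preimage), so h is not surjective, hence not bijective.
Because the two images are disjoint, no x < 0 has h(x) = h(0), so we compute h⁻¹(25): 25 lies in (15, ∞), so solve −5x + 15 = 25: x = (25 − 15)/(−5) = −2.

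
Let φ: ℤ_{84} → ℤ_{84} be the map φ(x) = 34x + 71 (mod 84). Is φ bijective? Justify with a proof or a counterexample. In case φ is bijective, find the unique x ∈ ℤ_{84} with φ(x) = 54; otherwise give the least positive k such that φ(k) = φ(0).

We have gcd(34, 84) = 2 > 1. Taking x_1 = 0 and x_2 = 42: φ(0) = 71 and φ(42) = 34·42 + 71 = 1499 ≡ 71 (mod 84).
So φ(0) = φ(42) while 0 ≠ 42, thus φ is not injective, hence not bijective.
Since φ is not bijective, we find the least positive k with φ(k) = φ(0): this means 34k ≡ 0 (mod 84), i.e. 84 ∣ 34k. Since gcd(34, 84) = 2, dividing through by 2 this holds exactly when 42 ∣ 17k, and as gcd(17, 42) = 1, exactly when 42 ∣ k.
The smallest positive such k is 42.

42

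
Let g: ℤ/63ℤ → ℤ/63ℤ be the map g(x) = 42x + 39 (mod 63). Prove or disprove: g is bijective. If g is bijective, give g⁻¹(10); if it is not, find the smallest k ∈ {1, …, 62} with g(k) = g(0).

We have gcd(42, 63) = 21 > 1. Taking s = 0 and t = 3: g(0) = 39 and g(3) = 42·3 + 39 = 165 ≡ 39 (mod 63).
So g(0) = g(3) while 0 ≠ 3, therefore g is not injective, hence not bijective.
Since g is not bijective, we find the least positive k with g(k) = g(0): this means 42k ≡ 0 (mod 63), i.e. 63 ∣ 42k. Since gcd(42, 63) = 21, dividing through by 21 this holds exactly when 3 ∣ 2k, and as gcd(2, 3) = 1, exactly when 3 ∣ k.
The smallest positive such k is 3.

3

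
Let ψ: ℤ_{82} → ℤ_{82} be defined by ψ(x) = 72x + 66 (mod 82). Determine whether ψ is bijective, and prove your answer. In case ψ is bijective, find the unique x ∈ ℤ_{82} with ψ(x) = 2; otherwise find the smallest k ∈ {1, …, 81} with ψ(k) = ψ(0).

41

Recall: injectivity means: for all a, b in the domain, ψ(a) = ψ(b) implies a = b.
We have gcd(72, 82) = 2 > 1. Taking a = 0 and b = 41: ψ(0) = 66 and ψ(41) = 72·41 + 66 = 3018 ≡ 66 (mod 82).
So ψ(0) = ψ(41) while 0 ≠ 41, therefore ψ is not injective, hence not bijective.
Since ψ is not bijective, we find the least positive k with ψ(k) = ψ(0): this means 72k ≡ 0 (mod 82), i.e. 82 ∣ 72k. Since gcd(72, 82) = 2, dividing through by 2 this holds exactly when 41 ∣ 36k, and as gcd(36, 41) = 1, exactly when 41 ∣ k.
The smallest positive such k is 41.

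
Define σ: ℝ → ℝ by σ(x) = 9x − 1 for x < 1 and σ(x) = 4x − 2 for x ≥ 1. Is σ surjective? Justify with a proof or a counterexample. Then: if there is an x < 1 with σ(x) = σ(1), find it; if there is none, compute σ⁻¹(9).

Both pieces are strictly increasing (slopes 9 and 4), so each is injective on its own interval.
The left piece maps (−∞, 1) onto (−∞, 8); the right piece maps [1, ∞) onto [2, ∞).
The union (−∞, 8) ∪ [2, ∞) covers ℝ, so σ is surjective.
For the follow-up: the images overlap, so an x < 1 with σ(x) = σ(1) exists. σ(1) = 2; solving 9x − 1 = 2 for x < 1 gives x = (2 + 1)/9 = 1/3.

1/3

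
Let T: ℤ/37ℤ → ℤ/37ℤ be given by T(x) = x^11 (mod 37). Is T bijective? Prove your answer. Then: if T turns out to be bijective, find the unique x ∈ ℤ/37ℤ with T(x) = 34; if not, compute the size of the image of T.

16

Since 37 is prime, the nonzero elements of ℤ/37ℤ form a cyclic group of order 36.
As gcd(11, 36) = 1, raising to the 11th power is a bijection on this group: if s^11 ≡ t^11 then (st^{−1})^11 = 1, and the only element of order dividing gcd(11, 36) = 1 is 1, so s = t.
With T(0) = 0 this makes T injective on all of ℤ/37ℤ, hence bijective (finite equal-size domain and codomain). In particular T is bijective.
Since T is bijective, we find the preimage of 34. The inverse of x ↦ x^11 on (ℤ/37ℤ)^× is x ↦ x^23, because 11·23 = 253 = 7·36 + 1 ≡ 1 (mod 36) and x^{36} = 1 for x ≠ 0 (Fermat). So T⁻¹(34) = 34^23 mod 37.
Repeated squaring mod 37: 34^1 ≡ 34, 34^2 ≡ 34² = 1156 ≡ 9, 34^4 ≡ 9² = 81 ≡ 7, 34^8 ≡ 7² = 49 ≡ 12, 34^16 ≡ 12² = 144 ≡ 33. Since 23 = 16 + 4 + 2 + 1, 34^23 ≡ 33·7·9·34: 33·7 = 231 ≡ 9, then 9·9 = 81 ≡ 7, then 7·34 = 238 ≡ 16. So 34^23 ≡ 16 (mod 37).
Hence T⁻¹(34) = 16.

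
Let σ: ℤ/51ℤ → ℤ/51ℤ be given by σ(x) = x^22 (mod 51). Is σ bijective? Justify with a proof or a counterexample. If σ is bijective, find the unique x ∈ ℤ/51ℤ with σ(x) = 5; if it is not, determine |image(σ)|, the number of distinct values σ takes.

18

σ(7): Repeated squaring mod 51: 7^1 ≡ 7, 7^2 ≡ 7² = 49, 7^4 ≡ 49² = 2401 ≡ 4, 7^8 ≡ 4² = 16, 7^16 ≡ 16² = 256 ≡ 1. Since 22 = 16 + 4 + 2, 7^22 ≡ 1·4·49: 1·4 = 4, then 4·49 = 196 ≡ 43. So 7^22 ≡ 43 (mod 51).
σ(10): Repeated squaring mod 51: 10^1 ≡ 10, 10^2 ≡ 10² = 100 ≡ 49, 10^4 ≡ 49² = 2401 ≡ 4, 10^8 ≡ 4² = 16, 10^16 ≡ 16² = 256 ≡ 1. Since 22 = 16 + 4 + 2, 10^22 ≡ 1·4·49: 1·4 = 4, then 4·49 = 196 ≡ 43. So 10^22 ≡ 43 (mod 51).
So σ(7) = σ(10) = 43 while 7 ≠ 10, thus σ is not injective, hence not bijective.
Since σ is not bijective, we determine |image(σ)|. Computing x^22 mod 51 for each x (by repeated squaring, reducing mod 51 at every step), the values σ(0), σ(1), …, σ(50) are: 0, 1, 13, 15, 16, 19, 42, 43, 4, 21, 43, 25, 36, 16, 49, 30, 1, 34, 18, 13, 49, 33, 19, 25, 9, 4, 4, 9, 25, 19, 33, 49, 13, 18, 34, 1, 30, 49, 16, 36, 25, 43, 21, 4, 43, 42, 19, 16, 15, 13, 1.
The distinct values are {0, 1, 4, 9, 13, 15, 16, 18, 19, 21, 25, 30, 33, 34, 36, 42, 43, 49}; there are 18 of them.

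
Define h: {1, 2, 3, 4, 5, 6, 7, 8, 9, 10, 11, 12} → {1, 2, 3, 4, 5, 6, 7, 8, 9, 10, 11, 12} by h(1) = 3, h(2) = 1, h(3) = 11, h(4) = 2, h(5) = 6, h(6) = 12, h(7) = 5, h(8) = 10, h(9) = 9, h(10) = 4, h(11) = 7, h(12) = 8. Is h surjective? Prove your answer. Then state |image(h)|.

12

Every element of the codomain has a preimage: 1 = h(2), 2 = h(4), 3 = h(1), 4 = h(10), 5 = h(7), 6 = h(5), 7 = h(11), 8 = h(12), 9 = h(9), 10 = h(8), 11 = h(3), 12 = h(6).
Thus h is surjective.
The image of h is {1, 2, 3, 4, 5, 6, 7, 8, 9, 10, 11, 12}, which has 12 elements.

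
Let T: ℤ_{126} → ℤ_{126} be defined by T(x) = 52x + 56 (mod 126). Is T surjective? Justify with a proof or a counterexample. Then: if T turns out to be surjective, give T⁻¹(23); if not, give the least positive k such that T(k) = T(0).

63

Recall: surjectivity means every element of the codomain has a preimage under T.
Since gcd(52, 126) = 2, we have 52x ≡ 0 (mod 2) for all x, so T(x) ≡ 0 (mod 2).
But 1 ≢ 0 (mod 2), so 1 ∈ ℤ_{126} has no preimage. Therefore T is not surjective.
Since T is not surjective, we find the least positive k with T(k) = T(0): this means 52k ≡ 0 (mod 126), i.e. 126 ∣ 52k. Since gcd(52, 126) = 2, dividing through by 2 this holds exactly when 63 ∣ 26k, and as gcd(26, 63) = 1, exactly when 63 ∣ k.
The smallest positive such k is 63.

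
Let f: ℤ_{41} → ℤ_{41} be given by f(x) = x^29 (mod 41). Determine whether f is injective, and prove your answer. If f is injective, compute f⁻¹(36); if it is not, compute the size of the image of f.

33

Since 41 is prime, the nonzero elements of ℤ_{41} form a cyclic group of order 40.
As gcd(29, 40) = 1, raising to the 29th power is a bijection on this group: if x_1^29 ≡ x_2^29 then (x_1x_2^{−1})^29 = 1, and the only element of order dividing gcd(29, 40) = 1 is 1, so x_1 = x_2.
With f(0) = 0 this makes f injective on all of ℤ_{41}, hence bijective (finite equal-size domain and codomain). In particular f is injective.
Since f is injective, we find the preimage of 36. The inverse of x ↦ x^29 on (ℤ_{41})^× is x ↦ x^29, because 29·29 = 841 = 21·40 + 1 ≡ 1 (mod 40) and x^{40} = 1 for x ≠ 0 (Fermat). So f⁻¹(36) = 36^29 mod 41.
Repeated squaring mod 41: 36^1 ≡ 36, 36^2 ≡ 36² = 1296 ≡ 25, 36^4 ≡ 25² = 625 ≡ 10, 36^8 ≡ 10² = 100 ≡ 18, 36^16 ≡ 18² = 324 ≡ 37. Since 29 = 16 + 8 + 4 + 1, 36^29 ≡ 37·18·10·36: 37·18 = 666 ≡ 10, then 10·10 = 100 ≡ 18, then 18·36 = 648 ≡ 33. So 36^29 ≡ 33 (mod 41).
Hence f⁻¹(36) = 33.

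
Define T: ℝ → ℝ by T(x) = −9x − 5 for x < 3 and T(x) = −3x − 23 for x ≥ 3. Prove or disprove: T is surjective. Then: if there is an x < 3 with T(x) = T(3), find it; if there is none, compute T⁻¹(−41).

6

Both pieces are strictly decreasing (slopes −9 and −3), so each is injective on its own interval.
The left piece maps (−∞, 3) onto (−32, ∞); the right piece maps [3, ∞) onto (−∞, −32].
These images together cover ℝ, so T is surjective.
Because the two images are disjoint, no x < 3 has T(x) = T(3), so we compute T⁻¹(−41): −41 lies in (−∞, −32], so solve −3x − 23 = −41: x = (−41 + 23)/(−3) = 6.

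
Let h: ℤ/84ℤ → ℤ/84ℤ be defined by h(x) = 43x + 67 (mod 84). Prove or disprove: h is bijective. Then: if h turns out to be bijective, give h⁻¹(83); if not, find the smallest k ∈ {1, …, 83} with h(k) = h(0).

16

Recall that injectivity means: for all s, t in the domain, h(s) = h(t) implies s = t.
Suppose h(s) = h(t) in ℤ/84ℤ. Then 43s + 67 ≡ 43t + 67 (mod 84), hence 43(s − t) ≡ 0 (mod 84).
Since gcd(43, 84) = 1, 43 is invertible modulo 84, so s − t ≡ 0 (mod 84), i.e. s = t.
We now compute 43⁻¹ mod 84 explicitly. Euclid's algorithm: 84 = 1·43 + 41, 43 = 1·41 + 2, 41 = 20·2 + 1; back-substituting gives 1 = 43·43 − 22·84, so 43⁻¹ ≡ 43 (mod 84).
For any y ∈ ℤ/84ℤ, x = 43(y − 67) mod 84 satisfies h(x) = 43·43(y − 67) + 67 ≡ y (since 43·43 ≡ 1 mod 84). So every y has a preimage.
Thus h is bijective.
Since h is bijective, we find h⁻¹(83): we need 43x ≡ 83 − 67 ≡ 16 (mod 84). Using 43⁻¹ = 43: x ≡ 43·16 = 688 = 8·84 + 16, so x = 16.
Check: h(16) = 43·16 + 67 = 755 = 8·84 + 83 ≡ 83 (mod 84).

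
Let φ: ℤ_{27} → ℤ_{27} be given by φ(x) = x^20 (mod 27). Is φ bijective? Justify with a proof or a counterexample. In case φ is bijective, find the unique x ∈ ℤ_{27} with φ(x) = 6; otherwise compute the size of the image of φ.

10

φ(0) = 0^20 = 0.
φ(3): Repeated squaring mod 27: 3^1 ≡ 3, 3^2 ≡ 3² = 9, 3^4 ≡ 9² = 81 ≡ 0, 3^8 ≡ 0² = 0, 3^16 ≡ 0² = 0. Since 20 = 16 + 4, 3^20 ≡ 0·0: 0·0 = 0. So 3^20 ≡ 0 (mod 27).
So φ(0) = φ(3) = 0 while 0 ≠ 3, so φ is not injective, hence not bijective.
Since φ is not bijective, we determine |image(φ)|. Computing x^20 mod 27 for each x (by repeated squaring, reducing mod 27 at every step), the values φ(0), φ(1), …, φ(26) are: 0, 1, 4, 0, 16, 25, 0, 22, 10, 0, 19, 13, 0, 7, 7, 0, 13, 19, 0, 10, 22, 0, 25, 16, 0, 4, 1.
The distinct values are {0, 1, 4, 7, 10, 13, 16, 19, 22, 25}; there are 10 of them.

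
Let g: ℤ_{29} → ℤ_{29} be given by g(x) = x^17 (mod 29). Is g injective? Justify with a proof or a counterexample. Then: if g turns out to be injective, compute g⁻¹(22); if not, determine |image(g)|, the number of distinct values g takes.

Since 29 is prime, the nonzero elements of ℤ_{29} form a cyclic group of order 28.
As gcd(17, 28) = 1, raising to the 17th power is a bijection on this group: if u^17 ≡ v^17 then (uv^{−1})^17 = 1, and the only element of order dividing gcd(17, 28) = 1 is 1, so u = v.
With g(0) = 0 this makes g injective on all of ℤ_{29}, hence bijective (finite equal-size domain and codomain). In particular g is injective.
Since g is injective, we find the preimage of 22. The inverse of x ↦ x^17 on (ℤ_{29})^× is x ↦ x^5, because 17·5 = 85 = 3·28 + 1 ≡ 1 (mod 28) and x^{28} = 1 for x ≠ 0 (Fermat). So g⁻¹(22) = 22^5 mod 29.
Repeated squaring mod 29: 22^1 ≡ 22, 22^2 ≡ 22² = 484 ≡ 20, 22^4 ≡ 20² = 400 ≡ 23. Since 5 = 4 + 1, 22^5 ≡ 23·22: 23·22 = 506 ≡ 13. So 22^5 ≡ 13 (mod 29).
Hence g⁻¹(22) = 13.

13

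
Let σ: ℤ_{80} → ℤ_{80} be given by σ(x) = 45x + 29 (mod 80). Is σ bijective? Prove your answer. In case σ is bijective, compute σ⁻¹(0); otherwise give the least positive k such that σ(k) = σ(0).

16

We have gcd(45, 80) = 5 > 1. Taking a = 0 and b = 16: σ(0) = 29 and σ(16) = 45·16 + 29 = 749 ≡ 29 (mod 80).
So σ(0) = σ(16) while 0 ≠ 16, so σ is not injective, hence not bijective.
Since σ is not bijective, we find the least positive k with σ(k) = σ(0): this means 45k ≡ 0 (mod 80), i.e. 80 ∣ 45k. Since gcd(45, 80) = 5, dividing through by 5 this holds exactly when 16 ∣ 9k, and as gcd(9, 16) = 1, exactly when 16 ∣ k.
The smallest positive such k is 16.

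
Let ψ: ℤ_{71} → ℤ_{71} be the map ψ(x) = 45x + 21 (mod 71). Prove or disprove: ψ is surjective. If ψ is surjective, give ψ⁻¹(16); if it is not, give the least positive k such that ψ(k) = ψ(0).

63

Since gcd(45, 71) = 1, 45 is invertible modulo 71. Euclid's algorithm: 71 = 1·45 + 26, 45 = 1·26 + 19, 26 = 1·19 + 7, 19 = 2·7 + 5, 7 = 1·5 + 2, 5 = 2·2 + 1; back-substituting gives 1 = 30·45 − 19·71, so 45⁻¹ ≡ 30 (mod 71).
For any y ∈ ℤ_{71}, x = 30(y − 21) mod 71 satisfies ψ(x) = 45·30(y − 21) + 21 ≡ y (since 45·30 ≡ 1 mod 71). So every y has a preimage.
Thus ψ is surjective.
Since ψ is surjective, we compute ψ⁻¹(16): solve 45x + 21 ≡ 16 (mod 71), i.e. 45x ≡ 66 (mod 71).
Multiplying by 45⁻¹ = 30 gives x ≡ 30·66 = 1980 = 27·71 + 63 ≡ 63 (mod 71).
Check: ψ(63) = 45·63 + 21 = 2856 = 40·71 + 16 ≡ 16 (mod 71).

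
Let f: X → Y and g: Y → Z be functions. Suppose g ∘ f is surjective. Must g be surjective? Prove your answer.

surjective

Let c ∈ Z. Since g ∘ f is surjective, some a ∈ X has g(f(a)) = c. Then b = f(a) ∈ Y satisfies g(b) = c. So g is surjective.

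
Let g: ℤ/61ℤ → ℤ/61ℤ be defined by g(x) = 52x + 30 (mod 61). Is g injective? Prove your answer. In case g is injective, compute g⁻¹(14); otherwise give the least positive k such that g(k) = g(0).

Suppose g(s) = g(t) in ℤ/61ℤ. Then 52s + 30 ≡ 52t + 30 (mod 61), therefore 52(s − t) ≡ 0 (mod 61).
Since gcd(52, 61) = 1, 52 is invertible modulo 61, therefore s − t ≡ 0 (mod 61), i.e. s = t.
So g is injective.
We now compute 52⁻¹ mod 61 explicitly. Euclid's algorithm: 61 = 1·52 + 9, 52 = 5·9 + 7, 9 = 1·7 + 2, 7 = 3·2 + 1; back-substituting gives 1 = 27·52 − 23·61, so 52⁻¹ ≡ 27 (mod 61).
Since g is injective, we find g⁻¹(14): we need 52x ≡ 14 − 30 ≡ 45 (mod 61). Using 52⁻¹ = 27: x ≡ 27·45 = 1215 = 19·61 + 56, so x = 56.
Check: g(56) = 52·56 + 30 = 2942 = 48·61 + 14 ≡ 14 (mod 61).

56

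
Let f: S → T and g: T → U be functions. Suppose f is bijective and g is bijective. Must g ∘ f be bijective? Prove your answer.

Injectivity: if g(f(x_1)) = g(f(x_2)) then f(x_1) = f(x_2) (g injective) so x_1 = x_2 (f injective).
Surjectivity: for c ∈ U pick b with g(b) = c, then a with f(a) = b; then (g ∘ f)(a) = c.
Therefore g ∘ f is bijective.

bijective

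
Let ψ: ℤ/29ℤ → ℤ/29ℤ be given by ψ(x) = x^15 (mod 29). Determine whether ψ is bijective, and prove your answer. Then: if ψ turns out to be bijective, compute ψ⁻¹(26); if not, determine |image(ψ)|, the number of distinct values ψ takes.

Since 29 is prime, the nonzero elements of ℤ/29ℤ form a cyclic group of order 28.
As gcd(15, 28) = 1, raising to the 15th power is a bijection on this group: if a^15 ≡ b^15 then (ab^{−1})^15 = 1, and the only element of order dividing gcd(15, 28) = 1 is 1, so a = b.
With ψ(0) = 0 this makes ψ injective on all of ℤ/29ℤ, hence bijective (finite equal-size domain and codomain). In particular ψ is bijective.
Since ψ is bijective, we find the preimage of 26. The inverse of x ↦ x^15 on (ℤ/29ℤ)^× is x ↦ x^15, because 15·15 = 225 = 8·28 + 1 ≡ 1 (mod 28) and x^{28} = 1 for x ≠ 0 (Fermat). So ψ⁻¹(26) = 26^15 mod 29.
Repeated squaring mod 29: 26^1 ≡ 26, 26^2 ≡ 26² = 676 ≡ 9, 26^4 ≡ 9² = 81 ≡ 23, 26^8 ≡ 23² = 529 ≡ 7. Since 15 = 8 + 4 + 2 + 1, 26^15 ≡ 7·23·9·26: 7·23 = 161 ≡ 16, then 16·9 = 144 ≡ 28, then 28·26 = 728 ≡ 3. So 26^15 ≡ 3 (mod 29).
Hence ψ⁻¹(26) = 3.

3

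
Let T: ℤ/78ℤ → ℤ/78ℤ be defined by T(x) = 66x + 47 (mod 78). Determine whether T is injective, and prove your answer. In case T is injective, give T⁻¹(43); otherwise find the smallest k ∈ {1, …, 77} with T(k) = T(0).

We have gcd(66, 78) = 6 > 1. Taking a = 0 and b = 13: T(0) = 47 and T(13) = 66·13 + 47 = 905 ≡ 47 (mod 78).
So T(0) = T(13) while 0 ≠ 13, therefore T is not injective.
Since T is not injective, we find the least positive k with T(k) = T(0): this means 66k ≡ 0 (mod 78), i.e. 78 ∣ 66k. Since gcd(66, 78) = 6, dividing through by 6 this holds exactly when 13 ∣ 11k, and as gcd(11, 13) = 1, exactly when 13 ∣ k.
The smallest positive such k is 13.

13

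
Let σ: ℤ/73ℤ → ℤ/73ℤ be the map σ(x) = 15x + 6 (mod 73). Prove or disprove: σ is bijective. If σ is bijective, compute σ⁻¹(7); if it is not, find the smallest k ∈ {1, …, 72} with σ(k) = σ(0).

Recall that injectivity means: for all u, v in the domain, σ(u) = σ(v) implies u = v.
Suppose σ(u) = σ(v) in ℤ/73ℤ. Then 15u + 6 ≡ 15v + 6 (mod 73), therefore 15(u − v) ≡ 0 (mod 73).
Since gcd(15, 73) = 1, 15 is invertible modulo 73, so u − v ≡ 0 (mod 73), i.e. u = v.
We now compute 15⁻¹ mod 73 explicitly. Euclid's algorithm: 73 = 4·15 + 13, 15 = 1·13 + 2, 13 = 6·2 + 1; back-substituting gives 1 = 39·15 − 8·73, so 15⁻¹ ≡ 39 (mod 73).
For any y ∈ ℤ/73ℤ, x = 39(y − 6) mod 73 satisfies σ(x) = 15·39(y − 6) + 6 ≡ y (since 15·39 ≡ 1 mod 73). So every y has a preimage.
Hence σ is bijective.
Since σ is bijective, we compute σ⁻¹(7): solve 15x + 6 ≡ 7 (mod 73), i.e. 15x ≡ 1 (mod 73).
Multiplying by 15⁻¹ = 39 gives x ≡ 39·1 = 39 ≡ 39 (mod 73).
Check: σ(39) = 15·39 + 6 = 591 = 8·73 + 7 ≡ 7 (mod 73).

39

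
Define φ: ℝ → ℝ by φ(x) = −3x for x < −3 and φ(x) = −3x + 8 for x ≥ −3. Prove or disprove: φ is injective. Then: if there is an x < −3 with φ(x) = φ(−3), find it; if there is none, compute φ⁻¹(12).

Both pieces are strictly decreasing (slopes −3 and −3), so each is injective on its own interval.
The left piece maps (−∞, −3) onto (9, ∞); the right piece maps [−3, ∞) onto (−∞, 17].
These images overlap. In particular φ(−3) = 17 (right piece), and solving −3x = 17 on the left piece gives x = −17/3 < −3.
So φ(−17/3) = φ(−3) with −17/3 ≠ −3, and φ is not injective. This x = −17/3 is the requested value below −3.

-17/3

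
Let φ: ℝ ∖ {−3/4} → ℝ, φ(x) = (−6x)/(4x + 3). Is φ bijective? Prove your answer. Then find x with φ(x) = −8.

-12/13

If φ(x) = −3/2, cross-multiplying gives 4(−6x) = −6(4x + 3), which simplifies to 0 = −18 — false.  So −3/2 has no preimage and φ is not surjective.
Therefore φ is not bijective.
Solving φ(x) = −8: cross-multiplying gives −6x = −8(4x + 3), which rearranges to 26x = −24, so x = −12/13.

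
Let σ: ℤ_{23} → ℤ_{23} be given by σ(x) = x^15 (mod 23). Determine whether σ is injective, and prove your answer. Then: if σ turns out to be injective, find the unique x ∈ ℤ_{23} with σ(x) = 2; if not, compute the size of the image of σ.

Since 23 is prime, the nonzero elements of ℤ_{23} form a cyclic group of order 22.
As gcd(15, 22) = 1, raising to the 15th power is a bijection on this group: if x_1^15 ≡ x_2^15 then (x_1x_2^{−1})^15 = 1, and the only element of order dividing gcd(15, 22) = 1 is 1, so x_1 = x_2.
With σ(0) = 0 this makes σ injective on all of ℤ_{23}, hence bijective (finite equal-size domain and codomain). In particular σ is injective.
Since σ is injective, we find the preimage of 2. The inverse of x ↦ x^15 on (ℤ_{23})^× is x ↦ x^3, because 15·3 = 45 = 2·22 + 1 ≡ 1 (mod 22) and x^{22} = 1 for x ≠ 0 (Fermat). So σ⁻¹(2) = 2^3 mod 23.
Repeated squaring mod 23: 2^1 ≡ 2, 2^2 ≡ 2² = 4. Since 3 = 2 + 1, 2^3 ≡ 4·2: 4·2 = 8. So 2^3 ≡ 8 (mod 23).
Hence σ⁻¹(2) = 8.

8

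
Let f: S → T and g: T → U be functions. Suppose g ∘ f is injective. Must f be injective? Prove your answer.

injective

Suppose f(u) = f(v). Applying g: (g ∘ f)(u) = (g ∘ f)(v). Since g ∘ f is injective, u = v. So f is injective.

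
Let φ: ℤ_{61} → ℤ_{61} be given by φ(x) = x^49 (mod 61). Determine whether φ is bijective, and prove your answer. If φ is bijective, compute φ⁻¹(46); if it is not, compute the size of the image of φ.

5

Since 61 is prime, the nonzero elements of ℤ_{61} form a cyclic group of order 60.
As gcd(49, 60) = 1, raising to the 49th power is a bijection on this group: if a^49 ≡ b^49 then (ab^{−1})^49 = 1, and the only element of order dividing gcd(49, 60) = 1 is 1, so a = b.
With φ(0) = 0 this makes φ injective on all of ℤ_{61}, hence bijective (finite equal-size domain and codomain). In particular φ is bijective.
Since φ is bijective, we find the preimage of 46. The inverse of x ↦ x^49 on (ℤ_{61})^× is x ↦ x^49, because 49·49 = 2401 = 40·60 + 1 ≡ 1 (mod 60) and x^{60} = 1 for x ≠ 0 (Fermat). So φ⁻¹(46) = 46^49 mod 61.
Repeated squaring mod 61: 46^1 ≡ 46, 46^2 ≡ 46² = 2116 ≡ 42, 46^4 ≡ 42² = 1764 ≡ 56, 46^8 ≡ 56² = 3136 ≡ 25, 46^16 ≡ 25² = 625 ≡ 15, 46^32 ≡ 15² = 225 ≡ 42. Since 49 = 32 + 16 + 1, 46^49 ≡ 42·15·46: 42·15 = 630 ≡ 20, then 20·46 = 920 ≡ 5. So 46^49 ≡ 5 (mod 61).
Hence φ⁻¹(46) = 5.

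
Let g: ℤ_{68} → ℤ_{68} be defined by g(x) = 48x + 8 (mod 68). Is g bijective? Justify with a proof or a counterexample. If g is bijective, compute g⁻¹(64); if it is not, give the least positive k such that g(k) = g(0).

By definition, g is injective if g(s) = g(t) implies s = t.
We have gcd(48, 68) = 4 > 1. Taking s = 0 and t = 17: g(0) = 8 and g(17) = 48·17 + 8 = 824 ≡ 8 (mod 68).
So g(0) = g(17) while 0 ≠ 17, thus g is not injective, hence not bijective.
Since g is not bijective, we find the least positive k with g(k) = g(0): this means 48k ≡ 0 (mod 68), i.e. 68 ∣ 48k. Since gcd(48, 68) = 4, dividing through by 4 this holds exactly when 17 ∣ 12k, and as gcd(12, 17) = 1, exactly when 17 ∣ k.
The smallest positive such k is 17.

17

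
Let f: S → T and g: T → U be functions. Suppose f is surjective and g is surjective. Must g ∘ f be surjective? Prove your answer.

Let c ∈ U. Since g is surjective, there is b ∈ T with g(b) = c. Since f is surjective, there is a ∈ S with f(a) = b.
Then (g ∘ f)(a) = g(b) = c. So g ∘ f is surjective.

surjective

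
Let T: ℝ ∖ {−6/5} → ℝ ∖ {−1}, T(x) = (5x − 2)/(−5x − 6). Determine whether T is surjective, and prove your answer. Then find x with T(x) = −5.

-8/5

For any y ≠ −1, solving y(−5x − 6) = 5x − 2 for x gives a well-defined x ≠ −6/5. So T is surjective.
Solving T(x) = −5: cross-multiplying gives 5x − 2 = −5(−5x − 6), which rearranges to −20x = 32, so x = −8/5.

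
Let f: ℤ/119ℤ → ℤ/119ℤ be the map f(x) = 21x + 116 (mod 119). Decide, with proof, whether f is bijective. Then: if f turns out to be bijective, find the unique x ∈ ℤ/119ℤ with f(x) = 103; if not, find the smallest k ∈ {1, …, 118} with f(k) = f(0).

Recall: f is injective when f(x_1) = f(x_2) forces x_1 = x_2.
We have gcd(21, 119) = 7 > 1. Taking x_1 = 0 and x_2 = 17: f(0) = 116 and f(17) = 21·17 + 116 = 473 ≡ 116 (mod 119).
So f(0) = f(17) while 0 ≠ 17, therefore f is not injective, hence not bijective.
Since f is not bijective, we find the least positive k with f(k) = f(0): this means 21k ≡ 0 (mod 119), i.e. 119 ∣ 21k. Since gcd(21, 119) = 7, dividing through by 7 this holds exactly when 17 ∣ 3k, and as gcd(3, 17) = 1, exactly when 17 ∣ k.
The smallest positive such k is 17.

17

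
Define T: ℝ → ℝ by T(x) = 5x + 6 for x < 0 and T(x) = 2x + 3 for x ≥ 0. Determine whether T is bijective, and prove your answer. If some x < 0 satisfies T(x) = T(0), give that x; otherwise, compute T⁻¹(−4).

Both pieces are strictly increasing (slopes 5 and 2), so each is injective on its own interval.
The left piece maps (−∞, 0) onto (−∞, 6); the right piece maps [0, ∞) onto [3, ∞).
These images overlap. In particular T(0) = 3 (right piece), and solving 5x + 6 = 3 on the left piece gives x = −3/5 < 0.
So T(−3/5) = T(0) with −3/5 ≠ 0, and T is not injective, hence not bijective. This x = −3/5 is the requested value below 0.

-3/5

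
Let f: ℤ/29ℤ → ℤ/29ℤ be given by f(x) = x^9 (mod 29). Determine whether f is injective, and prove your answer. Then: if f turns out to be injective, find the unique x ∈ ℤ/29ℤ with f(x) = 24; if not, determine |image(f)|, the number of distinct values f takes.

16

Since 29 is prime, the nonzero elements of ℤ/29ℤ form a cyclic group of order 28.
As gcd(9, 28) = 1, raising to the 9th power is a bijection on this group: if a^9 ≡ b^9 then (ab^{−1})^9 = 1, and the only element of order dividing gcd(9, 28) = 1 is 1, so a = b.
With f(0) = 0 this makes f injective on all of ℤ/29ℤ, hence bijective (finite equal-size domain and codomain). In particular f is injective.
Since f is injective, we find the preimage of 24. The inverse of x ↦ x^9 on (ℤ/29ℤ)^× is x ↦ x^25, because 9·25 = 225 = 8·28 + 1 ≡ 1 (mod 28) and x^{28} = 1 for x ≠ 0 (Fermat). So f⁻¹(24) = 24^25 mod 29.
Repeated squaring mod 29: 24^1 ≡ 24, 24^2 ≡ 24² = 576 ≡ 25, 24^4 ≡ 25² = 625 ≡ 16, 24^8 ≡ 16² = 256 ≡ 24, 24^16 ≡ 24² = 576 ≡ 25. Since 25 = 16 + 8 + 1, 24^25 ≡ 25·24·24: 25·24 = 600 ≡ 20, then 20·24 = 480 ≡ 16. So 24^25 ≡ 16 (mod 29).
Hence f⁻¹(24) = 16.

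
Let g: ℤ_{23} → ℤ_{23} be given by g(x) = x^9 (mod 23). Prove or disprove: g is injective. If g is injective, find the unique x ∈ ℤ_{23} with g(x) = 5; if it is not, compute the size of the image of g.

20

Since 23 is prime, the nonzero elements of ℤ_{23} form a cyclic group of order 22.
As gcd(9, 22) = 1, raising to the 9th power is a bijection on this group: if u^9 ≡ v^9 then (uv^{−1})^9 = 1, and the only element of order dividing gcd(9, 22) = 1 is 1, so u = v.
With g(0) = 0 this makes g injective on all of ℤ_{23}, hence bijective (finite equal-size domain and codomain). In particular g is injective.
Since g is injective, we find the preimage of 5. The inverse of x ↦ x^9 on (ℤ_{23})^× is x ↦ x^5, because 9·5 = 45 = 2·22 + 1 ≡ 1 (mod 22) and x^{22} = 1 for x ≠ 0 (Fermat). So g⁻¹(5) = 5^5 mod 23.
Repeated squaring mod 23: 5^1 ≡ 5, 5^2 ≡ 5² = 25 ≡ 2, 5^4 ≡ 2² = 4. Since 5 = 4 + 1, 5^5 ≡ 4·5: 4·5 = 20. So 5^5 ≡ 20 (mod 23).
Hence g⁻¹(5) = 20.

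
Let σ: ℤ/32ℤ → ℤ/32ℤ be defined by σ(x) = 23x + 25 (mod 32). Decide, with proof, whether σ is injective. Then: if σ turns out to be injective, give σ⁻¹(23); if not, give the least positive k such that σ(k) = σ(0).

18

By definition, σ is injective when σ(s) = σ(t) forces s = t.
Suppose σ(s) = σ(t) in ℤ/32ℤ. Then 23s + 25 ≡ 23t + 25 (mod 32), thus 23(s − t) ≡ 0 (mod 32).
Since gcd(23, 32) = 1, 23 is invertible modulo 32, thus s − t ≡ 0 (mod 32), i.e. s = t.
So σ is injective.
We now compute 23⁻¹ mod 32 explicitly. Euclid's algorithm: 32 = 1·23 + 9, 23 = 2·9 + 5, 9 = 1·5 + 4, 5 = 1·4 + 1; back-substituting gives 1 = 7·23 − 5·32, so 23⁻¹ ≡ 7 (mod 32).
Since σ is injective, we compute σ⁻¹(23): solve 23x + 25 ≡ 23 (mod 32), i.e. 23x ≡ 30 (mod 32).
Multiplying by 23⁻¹ = 7 gives x ≡ 7·30 = 210 = 6·32 + 18 ≡ 18 (mod 32).
Check: σ(18) = 23·18 + 25 = 439 = 13·32 + 23 ≡ 23 (mod 32).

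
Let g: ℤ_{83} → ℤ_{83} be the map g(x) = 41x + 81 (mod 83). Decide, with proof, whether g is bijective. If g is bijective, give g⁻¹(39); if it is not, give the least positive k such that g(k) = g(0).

Recall that g is injective if g(s) = g(t) implies s = t.
Suppose g(s) = g(t) in ℤ_{83}. Then 41s + 81 ≡ 41t + 81 (mod 83), so 41(s − t) ≡ 0 (mod 83).
Since gcd(41, 83) = 1, 41 is invertible modulo 83, therefore s − t ≡ 0 (mod 83), i.e. s = t.
We now compute 41⁻¹ mod 83 explicitly. Euclid's algorithm: 83 = 2·41 + 1; back-substituting gives 1 = 81·41 − 40·83, so 41⁻¹ ≡ 81 (mod 83).
For any y ∈ ℤ_{83}, x = 81(y − 81) mod 83 satisfies g(x) = 41·81(y − 81) + 81 ≡ y (since 41·81 ≡ 1 mod 83). So every y has a preimage.
Thus g is bijective.
Since g is bijective, we find g⁻¹(39): we need 41x ≡ 39 − 81 ≡ 41 (mod 83). Using 41⁻¹ = 81: x ≡ 81·41 = 3321 = 40·83 + 1, so x = 1.
Check: g(1) = 41·1 + 81 = 122 = 1·83 + 39 ≡ 39 (mod 83).

1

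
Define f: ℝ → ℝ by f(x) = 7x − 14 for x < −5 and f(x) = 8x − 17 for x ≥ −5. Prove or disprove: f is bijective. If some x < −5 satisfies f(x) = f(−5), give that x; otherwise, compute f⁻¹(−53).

Both pieces are strictly increasing (slopes 7 and 8), so each is injective on its own interval.
The left piece maps (−∞, −5) onto (−∞, −49); the right piece maps [−5, ∞) onto [−57, ∞).
These images overlap. In particular f(−5) = −57 (right piece), and solving 7x − 14 = −57 on the left piece gives x = −43/7 < −5.
So f(−43/7) = f(−5) with −43/7 ≠ −5, and f is not injective, hence not bijective. This x = −43/7 is the requested value below −5.

-43/7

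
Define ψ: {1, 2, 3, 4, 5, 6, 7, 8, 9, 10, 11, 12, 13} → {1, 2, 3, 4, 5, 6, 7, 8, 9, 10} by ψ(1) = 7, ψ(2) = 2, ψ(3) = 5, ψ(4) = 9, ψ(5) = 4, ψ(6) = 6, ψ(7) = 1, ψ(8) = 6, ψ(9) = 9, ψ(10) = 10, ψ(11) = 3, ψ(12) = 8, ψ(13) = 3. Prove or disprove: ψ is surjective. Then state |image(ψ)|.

Every element of the codomain has a preimage: 1 = ψ(7), 2 = ψ(2), 3 = ψ(11), 4 = ψ(5), 5 = ψ(3), 6 = ψ(6), 7 = ψ(1), 8 = ψ(12), 9 = ψ(4), 10 = ψ(10).
Therefore ψ is surjective.
The image of ψ is {1, 2, 3, 4, 5, 6, 7, 8, 9, 10}, which has 10 elements.

10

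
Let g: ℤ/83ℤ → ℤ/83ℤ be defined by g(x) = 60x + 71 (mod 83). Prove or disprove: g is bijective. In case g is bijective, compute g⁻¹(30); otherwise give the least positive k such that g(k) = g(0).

By definition, g is injective if g(u) = g(v) implies u = v.
If g(u) = g(v), then 60u ≡ 60v (mod 83). Because gcd(60, 83) = 1, we may cancel 60 to get u ≡ v (mod 83).
We now compute 60⁻¹ mod 83 explicitly. Euclid's algorithm: 83 = 1·60 + 23, 60 = 2·23 + 14, 23 = 1·14 + 9, 14 = 1·9 + 5, 9 = 1·5 + 4, 5 = 1·4 + 1; back-substituting gives 1 = 18·60 − 13·83, so 60⁻¹ ≡ 18 (mod 83).
Then y ↦ 18(y − 71) is a two-sided inverse to g, so every y ∈ ℤ/83ℤ has a preimage.
Hence g is bijective.
Since g is bijective, we compute g⁻¹(30): solve 60x + 71 ≡ 30 (mod 83), i.e. 60x ≡ 42 (mod 83).
Multiplying by 60⁻¹ = 18 gives x ≡ 18·42 = 756 = 9·83 + 9 ≡ 9 (mod 83).
Check: g(9) = 60·9 + 71 = 611 = 7·83 + 30 ≡ 30 (mod 83).

9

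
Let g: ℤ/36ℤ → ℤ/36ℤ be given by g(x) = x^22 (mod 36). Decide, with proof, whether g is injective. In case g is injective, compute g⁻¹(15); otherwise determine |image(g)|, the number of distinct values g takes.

8

g(0) = 0^22 = 0.
g(6): Repeated squaring mod 36: 6^1 ≡ 6, 6^2 ≡ 6² = 36 ≡ 0, 6^4 ≡ 0² = 0, 6^8 ≡ 0² = 0, 6^16 ≡ 0² = 0. Since 22 = 16 + 4 + 2, 6^22 ≡ 0·0·0: 0·0 = 0, then 0·0 = 0. So 6^22 ≡ 0 (mod 36).
So g(0) = g(6) = 0 while 0 ≠ 6, thus g is not injective.
Since g is not injective, we determine |image(g)|. Computing x^22 mod 36 for each x (by repeated squaring, reducing mod 36 at every step), the values g(0), g(1), …, g(35) are: 0, 1, 16, 9, 4, 13, 0, 25, 28, 9, 28, 25, 0, 13, 4, 9, 16, 1, 0, 1, 16, 9, 4, 13, 0, 25, 28, 9, 28, 25, 0, 13, 4, 9, 16, 1.
The distinct values are {0, 1, 4, 9, 13, 16, 25, 28}; there are 8 of them.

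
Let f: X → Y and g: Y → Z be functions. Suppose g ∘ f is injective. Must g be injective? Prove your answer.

not injective

No. Take X = {1, 2}, Y = {1, 2, 3, 4}, Z = {1, 2, 3, 4}, f(a) = a for each a ∈ X, and g(b) = 3 if b ∈ {3, 4} else g(b) = b.
Then g ∘ f = f is injective (X ⊂ Y and f is the inclusion), but g(3) = g(4) = 3 with 3 ≠ 4, so g is not injective.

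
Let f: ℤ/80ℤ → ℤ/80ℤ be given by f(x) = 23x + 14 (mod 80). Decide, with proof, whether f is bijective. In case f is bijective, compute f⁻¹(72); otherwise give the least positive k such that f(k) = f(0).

6

If f(s) = f(t), then 23s ≡ 23t (mod 80). Because gcd(23, 80) = 1, we may cancel 23 to get s ≡ t (mod 80).
We now compute 23⁻¹ mod 80 explicitly. Euclid's algorithm: 80 = 3·23 + 11, 23 = 2·11 + 1; back-substituting gives 1 = 7·23 − 2·80, so 23⁻¹ ≡ 7 (mod 80).
For any y ∈ ℤ/80ℤ, x = 7(y − 14) mod 80 satisfies f(x) = 23·7(y − 14) + 14 ≡ y (since 23·7 ≡ 1 mod 80). So every y has a preimage.
Hence f is bijective.
Since f is bijective, we compute f⁻¹(72): solve 23x + 14 ≡ 72 (mod 80), i.e. 23x ≡ 58 (mod 80).
Multiplying by 23⁻¹ = 7 gives x ≡ 7·58 = 406 = 5·80 + 6 ≡ 6 (mod 80).
Check: f(6) = 23·6 + 14 = 152 = 1·80 + 72 ≡ 72 (mod 80).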